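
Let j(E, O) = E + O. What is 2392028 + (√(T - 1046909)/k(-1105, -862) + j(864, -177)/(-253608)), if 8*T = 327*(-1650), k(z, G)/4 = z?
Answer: 202212478779/84536 - I*√4457411/8840 ≈ 2.392e+6 - 0.23883*I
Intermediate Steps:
k(z, G) = 4*z
T = -269775/4 (T = (327*(-1650))/8 = (⅛)*(-539550) = -269775/4 ≈ -67444.)
2392028 + (√(T - 1046909)/k(-1105, -862) + j(864, -177)/(-253608)) = 2392028 + (√(-269775/4 - 1046909)/((4*(-1105))) + (864 - 177)/(-253608)) = 2392028 + (√(-4457411/4)/(-4420) + 687*(-1/253608)) = 2392028 + ((I*√4457411/2)*(-1/4420) - 229/84536) = 2392028 + (-I*√4457411/8840 - 229/84536) = 2392028 + (-229/84536 - I*√4457411/8840) = 202212478779/84536 - I*√4457411/8840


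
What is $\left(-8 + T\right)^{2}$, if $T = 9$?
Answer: $1$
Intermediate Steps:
$\left(-8 + T\right)^{2} = \left(-8 + 9\right)^{2} = 1^{2} = 1$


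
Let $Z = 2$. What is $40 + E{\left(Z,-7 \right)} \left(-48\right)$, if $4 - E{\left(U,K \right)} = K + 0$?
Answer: $-488$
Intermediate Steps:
$E{\left(U,K \right)} = 4 - K$ ($E{\left(U,K \right)} = 4 - \left(K + 0\right) = 4 - K$)
$40 + E{\left(Z,-7 \right)} \left(-48\right) = 40 + \left(4 - -7\right) \left(-48\right) = 40 + \left(4 + 7\right) \left(-48\right) = 40 + 11 \left(-48\right) = 40 - 528 = -488$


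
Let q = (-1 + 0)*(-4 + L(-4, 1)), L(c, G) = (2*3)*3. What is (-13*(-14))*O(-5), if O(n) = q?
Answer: -2548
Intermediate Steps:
L(c, G) = 18 (L(c, G) = 6*3 = 18)
q = -14 (q = (-1 + 0)*(-4 + 18) = -1*14 = -14)
O(n) = -14
(-13*(-14))*O(-5) = -13*(-14)*(-14) = 182*(-14) = -2548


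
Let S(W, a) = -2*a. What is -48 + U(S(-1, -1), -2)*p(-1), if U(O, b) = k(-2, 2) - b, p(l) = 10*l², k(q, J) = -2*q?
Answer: 12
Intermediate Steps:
U(O, b) = 4 - b (U(O, b) = -2*(-2) - b = 4 - b)
-48 + U(S(-1, -1), -2)*p(-1) = -48 + (4 - 1*(-2))*(10*(-1)²) = -48 + (4 + 2)*(10*1) = -48 + 6*10 = -48 + 60 = 12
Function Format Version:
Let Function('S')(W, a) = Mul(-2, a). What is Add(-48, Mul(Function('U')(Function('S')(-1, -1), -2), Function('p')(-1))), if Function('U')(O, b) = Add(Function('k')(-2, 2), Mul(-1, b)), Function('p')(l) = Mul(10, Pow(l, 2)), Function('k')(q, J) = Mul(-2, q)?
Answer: 12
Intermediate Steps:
Function('U')(O, b) = Add(4, Mul(-1, b)) (Function('U')(O, b) = Add(Mul(-2, -2), Mul(-1, b)) = Add(4, Mul(-1, b)))
Add(-48, Mul(Function('U')(Function('S')(-1, -1), -2), Function('p')(-1))) = Add(-48, Mul(Add(4, Mul(-1, -2)), Mul(10, Pow(-1, 2)))) = Add(-48, Mul(Add(4, 2), Mul(10, 1))) = Add(-48, Mul(6, 10)) = Add(-48, 60) = 12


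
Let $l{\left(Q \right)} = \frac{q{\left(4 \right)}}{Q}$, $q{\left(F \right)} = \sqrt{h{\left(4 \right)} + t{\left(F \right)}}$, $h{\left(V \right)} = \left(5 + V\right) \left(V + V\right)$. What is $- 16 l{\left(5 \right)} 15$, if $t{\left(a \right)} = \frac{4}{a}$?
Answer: $- 48 \sqrt{73} \approx -410.11$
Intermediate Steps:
$h{\left(V \right)} = 2 V \left(5 + V\right)$ ($h{\left(V \right)} = \left(5 + V\right) 2 V = 2 V \left(5 + V\right)$)
$q{\left(F \right)} = \sqrt{72 + \frac{4}{F}}$ ($q{\left(F \right)} = \sqrt{2 \cdot 4 \left(5 + 4\right) + \frac{4}{F}} = \sqrt{2 \cdot 4 \cdot 9 + \frac{4}{F}} = \sqrt{72 + \frac{4}{F}}$)
$l{\left(Q \right)} = \frac{\sqrt{73}}{Q}$ ($l{\left(Q \right)} = \frac{2 \sqrt{18 + \frac{1}{4}}}{Q} = \frac{2 \sqrt{\frac{73}{4}}}{Q} = \frac{2 \frac{\sqrt{73}}{2}}{Q} = \frac{\sqrt{73}}{Q}$)
$- 16 l{\left(5 \right)} 15 = - 16 \frac{\sqrt{73}}{5} \cdot 15 = - \frac{16 \sqrt{73}}{5} \cdot 15 = - 48 \sqrt{73}$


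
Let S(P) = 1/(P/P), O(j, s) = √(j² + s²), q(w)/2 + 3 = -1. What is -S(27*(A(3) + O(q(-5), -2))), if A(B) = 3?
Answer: -1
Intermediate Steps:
q(w) = -8 (q(w) = -6 + 2*(-1) = -6 - 2 = -8)
S(P) = 1 (S(P) = 1/1 = 1)
-S(27*(A(3) + O(q(-5), -2))) = -1*1 = -1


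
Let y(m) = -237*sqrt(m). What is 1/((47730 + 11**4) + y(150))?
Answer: 62371/3881716291 + 1185*sqrt(6)/3881716291 ≈ 1.6816e-5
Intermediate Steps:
1/((47730 + 11**4) + y(150)) = 1/((47730 + 11**4) - 1185*sqrt(6)) = 1/((47730 + 14641) - 1185*sqrt(6)) = 1/(62371 - 1185*sqrt(6))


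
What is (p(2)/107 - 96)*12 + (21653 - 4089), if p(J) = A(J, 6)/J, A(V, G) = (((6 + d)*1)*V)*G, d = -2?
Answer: 1756372/107 ≈ 16415.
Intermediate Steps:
A(V, G) = 4*G*V (A(V, G) = (((6 - 2)*1)*V)*G = ((4*1)*V)*G = (4*V)*G = 4*G*V)
p(J) = 24 (p(J) = (4*6*J)/J = (24*J)/J = 24)
(p(2)/107 - 96)*12 + (21653 - 4089) = (24/107 - 96)*12 + (21653 - 4089) = (24*(1/107) - 96)*12 + 17564 = (24/107 - 96)*12 + 17564 = -10248/107*12 + 17564 = -122976/107 + 17564 = 1756372/107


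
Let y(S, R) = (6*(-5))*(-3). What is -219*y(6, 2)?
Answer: -19710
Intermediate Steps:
y(S, R) = 90 (y(S, R) = -30*(-3) = 90)
-219*y(6, 2) = -219*90 = -19710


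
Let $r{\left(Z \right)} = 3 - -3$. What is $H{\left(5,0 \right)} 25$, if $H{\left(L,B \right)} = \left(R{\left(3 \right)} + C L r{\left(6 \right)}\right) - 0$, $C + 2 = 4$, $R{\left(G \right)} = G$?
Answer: $1575$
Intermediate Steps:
$r{\left(Z \right)} = 6$ ($r{\left(Z \right)} = 3 + 3 = 6$)
$C = 2$ ($C = -2 + 4 = 2$)
$H{\left(L,B \right)} = 3 + 12 L$ ($H{\left(L,B \right)} = \left(3 + 2 L 6\right) - 0 = \left(3 + 2 \cdot 6 L\right) + 0 = \left(3 + 12 L\right) + 0 = 3 + 12 L$)
$H{\left(5,0 \right)} 25 = \left(3 + 12 \cdot 5\right) 25 = \left(3 + 60\right) 25 = 63 \cdot 25 = 1575$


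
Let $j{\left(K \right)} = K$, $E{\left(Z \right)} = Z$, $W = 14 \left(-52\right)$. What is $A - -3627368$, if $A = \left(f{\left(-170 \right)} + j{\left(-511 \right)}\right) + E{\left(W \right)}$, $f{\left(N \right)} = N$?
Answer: $3625959$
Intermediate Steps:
$W = -728$
$A = -1409$ ($A = \left(-170 - 511\right) - 728 = -681 - 728 = -1409$)
$A - -3627368 = -1409 - -3627368 = -1409 + 3627368 = 3625959$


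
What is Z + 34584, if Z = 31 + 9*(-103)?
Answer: 33688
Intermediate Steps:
Z = -896 (Z = 31 - 927 = -896)
Z + 34584 = -896 + 34584 = 33688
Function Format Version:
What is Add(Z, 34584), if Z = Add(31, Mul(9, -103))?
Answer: 33688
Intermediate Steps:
Z = -896 (Z = Add(31, -927) = -896)
Add(Z, 34584) = Add(-896, 34584) = 33688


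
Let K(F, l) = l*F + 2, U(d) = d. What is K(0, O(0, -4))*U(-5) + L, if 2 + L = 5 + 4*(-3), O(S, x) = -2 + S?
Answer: -19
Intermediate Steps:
L = -9 (L = -2 + (5 + 4*(-3)) = -2 + (5 - 12) = -2 - 7 = -9)
K(F, l) = 2 + F*l (K(F, l) = F*l + 2 = 2 + F*l)
K(0, O(0, -4))*U(-5) + L = (2 + 0*(-2 + 0))*(-5) - 9 = (2 + 0*(-2))*(-5) - 9 = (2 + 0)*(-5) - 9 = 2*(-5) - 9 = -10 - 9 = -19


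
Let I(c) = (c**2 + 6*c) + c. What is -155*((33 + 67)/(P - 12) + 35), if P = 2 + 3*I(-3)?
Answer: -117025/23 ≈ -5088.0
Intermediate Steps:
I(c) = c**2 + 7*c
P = -34 (P = 2 + 3*(-3*(7 - 3)) = 2 + 3*(-3*4) = 2 + 3*(-12) = 2 - 36 = -34)
-155*((33 + 67)/(P - 12) + 35) = -155*((33 + 67)/(-34 - 12) + 35) = -155*(100/(-46) + 35) = -155*(100*(-1/46) + 35) = -155*(-50/23 + 35) = -155*755/23 = -117025/23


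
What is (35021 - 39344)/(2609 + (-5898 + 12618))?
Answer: -4323/9329 ≈ -0.46339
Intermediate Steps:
(35021 - 39344)/(2609 + (-5898 + 12618)) = -4323/(2609 + 6720) = -4323/9329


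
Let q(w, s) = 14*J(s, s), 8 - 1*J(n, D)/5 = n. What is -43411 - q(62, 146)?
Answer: -33751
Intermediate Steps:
J(n, D) = 40 - 5*n
q(w, s) = 560 - 70*s (q(w, s) = 14*(40 - 5*s) = 560 - 70*s)
-43411 - q(62, 146) = -43411 - (560 - 70*146) = -43411 - (560 - 10220) = -43411 - 1*(-9660) = -43411 + 9660 = -33751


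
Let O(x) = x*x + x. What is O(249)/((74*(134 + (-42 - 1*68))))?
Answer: 10375/296 ≈ 35.051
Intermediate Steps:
O(x) = x + x² (O(x) = x² + x = x + x²)
O(249)/((74*(134 + (-42 - 1*68)))) = (249*(1 + 249))/((74*(134 + (-42 - 1*68)))) = (249*250)/((74*(134 + (-42 - 68)))) = 62250/((74*(134 - 110))) = 62250/((74*24)) = 62250/1776 = 62250*(1/1776) = 10375/296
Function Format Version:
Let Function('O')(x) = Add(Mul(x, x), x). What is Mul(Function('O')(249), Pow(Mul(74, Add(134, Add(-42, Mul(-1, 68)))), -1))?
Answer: Rational(10375, 296) ≈ 35.051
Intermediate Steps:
Function('O')(x) = Add(x, Pow(x, 2)) (Function('O')(x) = Add(Pow(x, 2), x) = Add(x, Pow(x, 2)))
Mul(Function('O')(249), Pow(Mul(74, Add(134, Add(-42, Mul(-1, 68)))), -1)) = Mul(Mul(249, Add(1, 249)), Pow(Mul(74, Add(134, Add(-42, Mul(-1, 68)))), -1)) = Mul(Mul(249, 250), Pow(Mul(74, Add(134, Add(-42, -68))), -1)) = Mul(62250, Pow(Mul(74, Add(134, -110)), -1)) = Mul(62250, Pow(Mul(74, 24), -1)) = Mul(62250, Pow(1776, -1)) = Mul(62250, Rational(1, 1776)) = Rational(10375, 296)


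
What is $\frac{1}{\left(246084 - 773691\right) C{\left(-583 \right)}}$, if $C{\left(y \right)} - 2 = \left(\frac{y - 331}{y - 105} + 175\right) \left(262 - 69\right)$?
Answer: $- \frac{344}{6176953148823} \approx -5.5691 \cdot 10^{-11}$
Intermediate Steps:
$C{\left(y \right)} = 33777 + \frac{193 \left(-331 + y\right)}{-105 + y}$ ($C{\left(y \right)} = 2 + \left(\frac{y - 331}{y - 105} + 175\right) \left(262 - 69\right) = 2 + \left(\frac{-331 + y}{-105 + y} + 175\right) 193 = 2 + \left(175 + \frac{-331 + y}{-105 + y}\right) 193 = 2 + \left(33775 + \frac{193 \left(-331 + y\right)}{-105 + y}\right) = 33777 + \frac{193 \left(-331 + y\right)}{-105 + y}$)
$\frac{1}{\left(246084 - 773691\right) C{\left(-583 \right)}} = \frac{1}{\left(246084 - 773691\right) \frac{2 \left(-1805234 + 16985 \left(-583\right)\right)}{-105 - 583}} = \frac{1}{\left(-527607\right) \frac{2 \left(-1805234 - 9902255\right)}{-688}} = - \frac{1}{527607 \cdot 2 \left(- \frac{1}{688}\right) \left(-11707489\right)} = - \frac{1}{527607 \cdot \frac{11707489}{344}} = \left(- \frac{1}{527607}\right) \frac{344}{11707489} = - \frac{344}{6176953148823}$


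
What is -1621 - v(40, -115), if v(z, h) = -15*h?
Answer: -3346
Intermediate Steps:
-1621 - v(40, -115) = -1621 - (-15)*(-115) = -1621 - 1*1725 = -1621 - 1725 = -3346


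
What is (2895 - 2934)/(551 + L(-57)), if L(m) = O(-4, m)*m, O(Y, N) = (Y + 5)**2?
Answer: -3/38 ≈ -0.078947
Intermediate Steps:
O(Y, N) = (5 + Y)**2
L(m) = m (L(m) = (5 - 4)**2*m = 1**2*m = 1*m = m)
(2895 - 2934)/(551 + L(-57)) = (2895 - 2934)/(551 - 57) = -39/494 = -39*1/494 = -3/38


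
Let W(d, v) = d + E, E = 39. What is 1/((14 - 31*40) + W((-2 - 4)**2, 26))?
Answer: -1/1151 ≈ -0.00086881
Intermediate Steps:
W(d, v) = 39 + d (W(d, v) = d + 39 = 39 + d)
1/((14 - 31*40) + W((-2 - 4)**2, 26)) = 1/((14 - 31*40) + (39 + (-2 - 4)**2)) = 1/((14 - 1240) + (39 + (-6)**2)) = 1/(-1226 + (39 + 36)) = 1/(-1226 + 75) = 1/(-1151) = -1/1151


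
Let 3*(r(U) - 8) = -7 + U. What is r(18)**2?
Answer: 1225/9 ≈ 136.11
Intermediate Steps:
r(U) = 17/3 + U/3 (r(U) = 8 + (-7 + U)/3 = 8 + (-7/3 + U/3) = 17/3 + U/3)
r(18)**2 = (17/3 + (1/3)*18)**2 = (17/3 + 6)**2 = (35/3)**2 = 1225/9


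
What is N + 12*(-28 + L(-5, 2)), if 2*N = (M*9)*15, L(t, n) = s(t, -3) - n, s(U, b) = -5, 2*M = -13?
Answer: -3435/4 ≈ -858.75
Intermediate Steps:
M = -13/2 (M = (½)*(-13) = -13/2 ≈ -6.5000)
L(t, n) = -5 - n
N = -1755/4 (N = (-13/2*9*15)/2 = (-117/2*15)/2 = (½)*(-1755/2) = -1755/4 ≈ -438.75)
N + 12*(-28 + L(-5, 2)) = -1755/4 + 12*(-28 + (-5 - 1*2)) = -1755/4 + 12*(-28 + (-5 - 2)) = -1755/4 + 12*(-28 - 7) = -1755/4 + 12*(-35) = -1755/4 - 420 = -3435/4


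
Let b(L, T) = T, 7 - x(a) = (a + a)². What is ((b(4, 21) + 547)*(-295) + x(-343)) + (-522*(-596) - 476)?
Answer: -327513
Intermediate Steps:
x(a) = 7 - 4*a² (x(a) = 7 - (a + a)² = 7 - (2*a)² = 7 - 4*a²)
((b(4, 21) + 547)*(-295) + x(-343)) + (-522*(-596) - 476) = ((21 + 547)*(-295) + (7 - 4*(-343)²)) + (-522*(-596) - 476) = (568*(-295) + (7 - 4*117649)) + (311112 - 476) = (-167560 + (7 - 470596)) + 310636 = (-167560 - 470589) + 310636 = -638149 + 310636 = -327513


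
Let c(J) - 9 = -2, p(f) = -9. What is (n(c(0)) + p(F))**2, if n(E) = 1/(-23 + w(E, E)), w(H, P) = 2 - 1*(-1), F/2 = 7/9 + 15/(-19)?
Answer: 32761/400 ≈ 81.902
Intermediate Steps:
F = -4/171 (F = 2*(7/9 + 15/(-19)) = 2*(7*(1/9) + 15*(-1/19)) = 2*(7/9 - 15/19) = 2*(-2/171) = -4/171 ≈ -0.023392)
c(J) = 7 (c(J) = 9 - 2 = 7)
w(H, P) = 3 (w(H, P) = 2 + 1 = 3)
n(E) = -1/20 (n(E) = 1/(-23 + 3) = 1/(-20) = -1/20)
(n(c(0)) + p(F))**2 = (-1/20 - 9)**2 = (-181/20)**2 = 32761/400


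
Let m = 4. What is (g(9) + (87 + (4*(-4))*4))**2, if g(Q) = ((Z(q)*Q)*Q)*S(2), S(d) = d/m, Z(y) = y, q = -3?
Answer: 38809/4 ≈ 9702.3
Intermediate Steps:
S(d) = d/4
g(Q) = -3*Q**2/2 (g(Q) = ((-3*Q)*Q)*((1/4)*2) = -3*Q**2*(1/2) = -3*Q**2/2)
(g(9) + (87 + (4*(-4))*4))**2 = (-3/2*9**2 + (87 + (4*(-4))*4))**2 = (-3/2*81 + (87 - 16*4))**2 = (-243/2 + (87 - 64))**2 = (-243/2 + 23)**2 = (-197/2)**2 = 38809/4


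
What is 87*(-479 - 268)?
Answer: -64989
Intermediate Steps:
87*(-479 - 268) = 87*(-747) = -64989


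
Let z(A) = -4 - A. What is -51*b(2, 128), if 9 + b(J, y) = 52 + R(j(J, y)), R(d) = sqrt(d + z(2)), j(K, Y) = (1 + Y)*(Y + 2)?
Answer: -2193 - 102*sqrt(4191) ≈ -8796.3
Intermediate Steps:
j(K, Y) = (1 + Y)*(2 + Y)
R(d) = sqrt(-6 + d) (R(d) = sqrt(d + (-4 - 1*2)) = sqrt(d + (-4 - 2)) = sqrt(d - 6) = sqrt(-6 + d))
b(J, y) = 43 + sqrt(-4 + y**2 + 3*y) (b(J, y) = -9 + (52 + sqrt(-6 + (2 + y**2 + 3*y))) = -9 + (52 + sqrt(-4 + y**2 + 3*y)) = 43 + sqrt(-4 + y**2 + 3*y))
-51*b(2, 128) = -51*(43 + sqrt(-4 + 128**2 + 3*128)) = -51*(43 + sqrt(-4 + 16384 + 384)) = -51*(43 + sqrt(16764)) = -51*(43 + 2*sqrt(4191)) = -2193 - 102*sqrt(4191)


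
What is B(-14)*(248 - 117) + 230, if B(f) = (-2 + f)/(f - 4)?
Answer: 3118/9 ≈ 346.44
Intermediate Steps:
B(f) = (-2 + f)/(-4 + f)
B(-14)*(248 - 117) + 230 = ((-2 - 14)/(-4 - 14))*(248 - 117) + 230 = (-16/(-18))*131 + 230 = -1/18*(-16)*131 + 230 = (8/9)*131 + 230 = 1048/9 + 230 = 3118/9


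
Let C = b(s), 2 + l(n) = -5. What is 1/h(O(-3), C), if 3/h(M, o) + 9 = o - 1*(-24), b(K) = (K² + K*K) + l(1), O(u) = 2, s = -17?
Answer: 586/3 ≈ 195.33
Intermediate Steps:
l(n) = -7 (l(n) = -2 - 5 = -7)
b(K) = -7 + 2*K² (b(K) = (K² + K*K) - 7 = (K² + K²) - 7 = 2*K² - 7 = -7 + 2*K²)
C = 571 (C = -7 + 2*(-17)² = -7 + 2*289 = -7 + 578 = 571)
h(M, o) = 3/(15 + o) (h(M, o) = 3/(-9 + (o - 1*(-24))) = 3/(-9 + (o + 24)) = 3/(-9 + (24 + o)) = 3/(15 + o))
1/h(O(-3), C) = 1/(3/(15 + 571)) = 1/(3/586) = 586/3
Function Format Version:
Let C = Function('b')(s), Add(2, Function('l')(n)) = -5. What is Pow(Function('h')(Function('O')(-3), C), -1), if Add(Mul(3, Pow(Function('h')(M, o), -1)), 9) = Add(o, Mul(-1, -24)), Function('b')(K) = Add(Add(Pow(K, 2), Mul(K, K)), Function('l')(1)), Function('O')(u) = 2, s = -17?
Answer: Rational(586, 3) ≈ 195.33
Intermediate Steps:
Function('l')(n) = -7 (Function('l')(n) = Add(-2, -5) = -7)
Function('b')(K) = Add(-7, Mul(2, Pow(K, 2))) (Function('b')(K) = Add(Add(Pow(K, 2), Mul(K, K)), -7) = Add(Add(Pow(K, 2), Pow(K, 2)), -7) = Add(Mul(2, Pow(K, 2)), -7) = Add(-7, Mul(2, Pow(K, 2))))
C = 571 (C = Add(-7, Mul(2, Pow(-17, 2))) = Add(-7, Mul(2, 289)) = Add(-7, 578) = 571)
Function('h')(M, o) = Mul(3, Pow(Add(15, o), -1)) (Function('h')(M, o) = Mul(3, Pow(Add(-9, Add(o, Mul(-1, -24))), -1)) = Mul(3, Pow(Add(-9, Add(o, 24)), -1)) = Mul(3, Pow(Add(-9, Add(24, o)), -1)) = Mul(3, Pow(Add(15, o), -1)))
Pow(Function('h')(Function('O')(-3), C), -1) = Pow(Mul(3, Pow(Add(15, 571), -1)), -1) = Pow(Mul(3, Pow(586, -1)), -1) = Pow(Mul(3, Rational(1, 586)), -1) = Pow(Rational(3, 586), -1) = Rational(586, 3)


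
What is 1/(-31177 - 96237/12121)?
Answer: -713/22234862 ≈ -3.2067e-5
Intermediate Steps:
1/(-31177 - 96237/12121) = 1/(-31177 - 96237*1/12121) = 1/(-31177 - 5661/713) = 1/(-22234862/713) = -713/22234862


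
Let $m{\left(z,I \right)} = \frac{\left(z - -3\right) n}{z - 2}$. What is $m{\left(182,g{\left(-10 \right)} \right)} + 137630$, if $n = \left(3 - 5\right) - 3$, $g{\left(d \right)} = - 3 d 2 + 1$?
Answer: $\frac{4954495}{36} \approx 1.3762 \cdot 10^{5}$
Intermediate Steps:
$g{\left(d \right)} = 1 - 6 d$ ($g{\left(d \right)} = - 3 \cdot 2 d + 1 = - 6 d + 1 = 1 - 6 d$)
$n = -5$ ($n = -2 - 3 = -5$)
$m{\left(z,I \right)} = \frac{-15 - 5 z}{-2 + z}$ ($m{\left(z,I \right)} = \frac{\left(z - -3\right) \left(-5\right)}{z - 2} = \frac{\left(z + 3\right) \left(-5\right)}{-2 + z} = \frac{\left(3 + z\right) \left(-5\right)}{-2 + z} = \frac{-15 - 5 z}{-2 + z}$)
$m{\left(182,g{\left(-10 \right)} \right)} + 137630 = \frac{5 \left(-3 - 182\right)}{-2 + 182} + 137630 = \frac{5 \left(-3 - 182\right)}{180} + 137630 = 5 \cdot \frac{1}{180} \left(-185\right) + 137630 = - \frac{185}{36} + 137630 = \frac{4954495}{36}$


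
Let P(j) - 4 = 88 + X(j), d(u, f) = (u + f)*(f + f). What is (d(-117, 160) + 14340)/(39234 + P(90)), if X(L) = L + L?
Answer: 14050/19753 ≈ 0.71128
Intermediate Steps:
d(u, f) = 2*f*(f + u) (d(u, f) = (f + u)*(2*f) = 2*f*(f + u))
X(L) = 2*L
P(j) = 92 + 2*j (P(j) = 4 + (88 + 2*j) = 92 + 2*j)
(d(-117, 160) + 14340)/(39234 + P(90)) = (2*160*(160 - 117) + 14340)/(39234 + (92 + 2*90)) = (2*160*43 + 14340)/(39234 + (92 + 180)) = (13760 + 14340)/(39234 + 272) = 28100/39506 = 28100*(1/39506) = 14050/19753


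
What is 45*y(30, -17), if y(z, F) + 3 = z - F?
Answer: 1980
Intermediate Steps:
y(z, F) = -3 + z - F (y(z, F) = -3 + (z - F) = -3 + z - F)
45*y(30, -17) = 45*(-3 + 30 - 1*(-17)) = 45*(-3 + 30 + 17) = 45*44 = 1980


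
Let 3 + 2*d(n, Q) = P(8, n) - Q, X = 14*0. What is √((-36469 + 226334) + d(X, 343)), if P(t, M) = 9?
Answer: √758786/2 ≈ 435.54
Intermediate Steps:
X = 0
d(n, Q) = 3 - Q/2 (d(n, Q) = -3/2 + (9 - Q)/2 = -3/2 + (9/2 - Q/2) = 3 - Q/2)
√((-36469 + 226334) + d(X, 343)) = √((-36469 + 226334) + (3 - ½*343)) = √(189865 + (3 - 343/2)) = √(189865 - 337/2) = √(379393/2) = √758786/2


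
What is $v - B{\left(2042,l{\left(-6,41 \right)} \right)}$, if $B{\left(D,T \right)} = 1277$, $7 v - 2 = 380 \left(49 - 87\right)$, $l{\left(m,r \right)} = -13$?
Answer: $- \frac{23377}{7} \approx -3339.6$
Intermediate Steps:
$v = - \frac{14438}{7}$ ($v = \frac{2}{7} + \frac{380 \left(49 - 87\right)}{7} = \frac{2}{7} + \frac{380 \left(-38\right)}{7} = \frac{2}{7} + \frac{1}{7} \left(-14440\right) = \frac{2}{7} - \frac{14440}{7} = - \frac{14438}{7} \approx -2062.6$)
$v - B{\left(2042,l{\left(-6,41 \right)} \right)} = - \frac{14438}{7} - 1277 = - \frac{23377}{7}$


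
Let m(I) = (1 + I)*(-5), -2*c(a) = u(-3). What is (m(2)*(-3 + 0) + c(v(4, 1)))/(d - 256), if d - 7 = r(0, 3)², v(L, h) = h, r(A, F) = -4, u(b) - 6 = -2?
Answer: -43/233 ≈ -0.18455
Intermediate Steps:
u(b) = 4 (u(b) = 6 - 2 = 4)
c(a) = -2 (c(a) = -½*4 = -2)
m(I) = -5 - 5*I
d = 23 (d = 7 + (-4)² = 7 + 16 = 23)
(m(2)*(-3 + 0) + c(v(4, 1)))/(d - 256) = ((-5 - 5*2)*(-3 + 0) - 2)/(23 - 256) = ((-5 - 10)*(-3) - 2)/(-233) = (-15*(-3) - 2)*(-1/233) = (45 - 2)*(-1/233) = 43*(-1/233) = -43/233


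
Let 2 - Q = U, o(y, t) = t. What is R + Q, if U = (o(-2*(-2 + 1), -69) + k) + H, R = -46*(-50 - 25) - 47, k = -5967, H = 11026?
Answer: -1585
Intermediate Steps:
R = 3403 (R = -46*(-75) - 47 = 3450 - 47 = 3403)
U = 4990 (U = (-69 - 5967) + 11026 = -6036 + 11026 = 4990)
Q = -4988 (Q = 2 - 1*4990 = 2 - 4990 = -4988)
R + Q = 3403 - 4988 = -1585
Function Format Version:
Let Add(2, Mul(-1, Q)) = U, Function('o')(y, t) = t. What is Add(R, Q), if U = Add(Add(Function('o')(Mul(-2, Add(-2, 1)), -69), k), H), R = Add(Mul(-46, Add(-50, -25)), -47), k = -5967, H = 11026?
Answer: -1585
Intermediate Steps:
R = 3403 (R = Add(Mul(-46, -75), -47) = Add(3450, -47) = 3403)
U = 4990 (U = Add(Add(-69, -5967), 11026) = Add(-6036, 11026) = 4990)
Q = -4988 (Q = Add(2, Mul(-1, 4990)) = Add(2, -4990) = -4988)
Add(R, Q) = Add(3403, -4988) = -1585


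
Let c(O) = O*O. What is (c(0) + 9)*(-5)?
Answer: -45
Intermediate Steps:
c(O) = O²
(c(0) + 9)*(-5) = (0² + 9)*(-5) = (0 + 9)*(-5) = 9*(-5) = -45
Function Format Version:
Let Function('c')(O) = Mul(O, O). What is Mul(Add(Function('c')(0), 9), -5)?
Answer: -45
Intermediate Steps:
Function('c')(O) = Pow(O, 2)
Mul(Add(Function('c')(0), 9), -5) = Mul(Add(Pow(0, 2), 9), -5) = Mul(Add(0, 9), -5) = Mul(9, -5) = -45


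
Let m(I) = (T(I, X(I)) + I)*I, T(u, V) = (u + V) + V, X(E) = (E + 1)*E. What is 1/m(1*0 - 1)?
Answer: ½ ≈ 0.50000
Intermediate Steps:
X(E) = E*(1 + E) (X(E) = (1 + E)*E = E*(1 + E))
T(u, V) = u + 2*V (T(u, V) = (V + u) + V = u + 2*V)
m(I) = I*(2*I + 2*I*(1 + I)) (m(I) = ((I + 2*(I*(1 + I))) + I)*I = ((I + 2*I*(1 + I)) + I)*I = (2*I + 2*I*(1 + I))*I = I*(2*I + 2*I*(1 + I)))
1/m(1*0 - 1) = 1/(2*(1*0 - 1)²*(2 + (1*0 - 1))) = 1/(2*(0 - 1)²*(2 + (0 - 1))) = 1/(2*(-1)²*(2 - 1)) = 1/(2*1*1) = 1/2 = ½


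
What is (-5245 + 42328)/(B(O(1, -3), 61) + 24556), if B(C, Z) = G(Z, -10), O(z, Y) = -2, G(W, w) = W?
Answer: 37083/24617 ≈ 1.5064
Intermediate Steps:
B(C, Z) = Z
(-5245 + 42328)/(B(O(1, -3), 61) + 24556) = (-5245 + 42328)/(61 + 24556) = 37083/24617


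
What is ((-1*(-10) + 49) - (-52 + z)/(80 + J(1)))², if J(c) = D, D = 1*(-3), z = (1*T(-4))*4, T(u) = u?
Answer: 21261321/5929 ≈ 3586.0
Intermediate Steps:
z = -16 (z = (1*(-4))*4 = -4*4 = -16)
D = -3
J(c) = -3
((-1*(-10) + 49) - (-52 + z)/(80 + J(1)))² = ((-1*(-10) + 49) - (-52 - 16)/(80 - 3))² = ((10 + 49) - (-68)/77)² = (59 - (-68)/77)² = (59 - 1*(-68/77))² = (59 + 68/77)² = (4611/77)² = 21261321/5929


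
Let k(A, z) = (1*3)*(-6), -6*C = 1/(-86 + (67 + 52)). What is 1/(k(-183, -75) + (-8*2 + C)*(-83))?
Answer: 198/259463 ≈ 0.00076311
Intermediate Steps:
C = -1/198 (C = -1/(6*(-86 + (67 + 52))) = -1/(6*(-86 + 119)) = -⅙/33 = -⅙*1/33 = -1/198 ≈ -0.0050505)
k(A, z) = -18 (k(A, z) = 3*(-6) = -18)
1/(k(-183, -75) + (-8*2 + C)*(-83)) = 1/(-18 + (-8*2 - 1/198)*(-83)) = 1/(-18 + (-16 - 1/198)*(-83)) = 1/(-18 - 3169/198*(-83)) = 1/(-18 + 263027/198) = 1/(259463/198) = 198/259463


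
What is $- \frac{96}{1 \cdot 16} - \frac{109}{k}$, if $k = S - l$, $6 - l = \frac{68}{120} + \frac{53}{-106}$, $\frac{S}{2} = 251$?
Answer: $- \frac{46281}{7441} \approx -6.2197$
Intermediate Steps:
$S = 502$ ($S = 2 \cdot 251 = 502$)
$l = \frac{89}{15}$ ($l = 6 - \left(\frac{68}{120} + \frac{53}{-106}\right) = 6 - \left(68 \cdot \frac{1}{120} + 53 \left(- \frac{1}{106}\right)\right) = 6 - \left(\frac{17}{30} - \frac{1}{2}\right) = 6 - \frac{1}{15} = \frac{89}{15} \approx 5.9333$)
$k = \frac{7441}{15}$ ($k = 502 - \frac{89}{15} = \frac{7441}{15} \approx 496.07$)
$- \frac{96}{1 \cdot 16} - \frac{109}{k} = - \frac{96}{1 \cdot 16} - \frac{109}{\frac{7441}{15}} = - \frac{96}{16} - \frac{1635}{7441} = \left(-96\right) \frac{1}{16} - \frac{1635}{7441} = -6 - \frac{1635}{7441} = - \frac{46281}{7441}$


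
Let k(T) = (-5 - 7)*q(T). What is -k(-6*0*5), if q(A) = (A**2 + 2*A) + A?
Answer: 0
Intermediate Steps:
q(A) = A**2 + 3*A
k(T) = -12*T*(3 + T) (k(T) = (-5 - 7)*(T*(3 + T)) = -12*T*(3 + T))
-k(-6*0*5) = -(-12)*-6*0*5*(3 - 6*0*5) = -(-12)*0*5*(3 + 0*5) = -(-12)*0*(3 + 0) = -(-12)*0*3 = -1*0 = 0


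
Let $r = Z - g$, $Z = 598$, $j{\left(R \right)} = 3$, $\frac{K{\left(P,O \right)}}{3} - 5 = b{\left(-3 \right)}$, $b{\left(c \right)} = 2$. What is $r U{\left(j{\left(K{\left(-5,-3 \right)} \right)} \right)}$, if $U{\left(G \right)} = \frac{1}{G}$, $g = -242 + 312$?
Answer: $176$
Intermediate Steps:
$K{\left(P,O \right)} = 21$ ($K{\left(P,O \right)} = 15 + 3 \cdot 2 = 15 + 6 = 21$)
$g = 70$
$r = 528$ ($r = 598 - 70 = 528$)
$r U{\left(j{\left(K{\left(-5,-3 \right)} \right)} \right)} = \frac{528}{3} = 528 \cdot \frac{1}{3} = 176$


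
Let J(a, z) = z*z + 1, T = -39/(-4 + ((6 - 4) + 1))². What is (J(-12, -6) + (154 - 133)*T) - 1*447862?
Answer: -448644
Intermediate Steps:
T = -39 (T = -39/(-4 + (2 + 1))² = -39/(-4 + 3)² = -39/((-1)²) = -39/1 = -39*1 = -39)
J(a, z) = 1 + z² (J(a, z) = z² + 1 = 1 + z²)
(J(-12, -6) + (154 - 133)*T) - 1*447862 = ((1 + (-6)²) + (154 - 133)*(-39)) - 1*447862 = ((1 + 36) + 21*(-39)) - 447862 = (37 - 819) - 447862 = -782 - 447862 = -448644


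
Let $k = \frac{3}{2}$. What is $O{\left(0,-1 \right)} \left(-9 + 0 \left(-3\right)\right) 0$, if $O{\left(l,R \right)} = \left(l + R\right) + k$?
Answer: $0$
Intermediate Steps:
$k = \frac{3}{2}$ ($k = 3 \cdot \frac{1}{2} = \frac{3}{2} \approx 1.5$)
$O{\left(l,R \right)} = \frac{3}{2} + R + l$ ($O{\left(l,R \right)} = \left(l + R\right) + \frac{3}{2} = \left(R + l\right) + \frac{3}{2} = \frac{3}{2} + R + l$)
$O{\left(0,-1 \right)} \left(-9 + 0 \left(-3\right)\right) 0 = \left(\frac{3}{2} - 1 + 0\right) \left(-9 + 0 \left(-3\right)\right) 0 = \frac{-9 + 0}{2} \cdot 0 = \frac{1}{2} \left(-9\right) 0 = \left(- \frac{9}{2}\right) 0 = 0$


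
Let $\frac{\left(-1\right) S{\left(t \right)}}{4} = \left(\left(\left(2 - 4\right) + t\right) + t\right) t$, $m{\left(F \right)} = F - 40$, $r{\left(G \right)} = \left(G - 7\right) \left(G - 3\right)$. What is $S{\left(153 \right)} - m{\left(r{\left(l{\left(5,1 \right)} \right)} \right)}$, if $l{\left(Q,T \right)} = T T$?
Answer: $-186020$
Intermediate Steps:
$l{\left(Q,T \right)} = T^{2}$
$r{\left(G \right)} = \left(-7 + G\right) \left(-3 + G\right)$
$m{\left(F \right)} = -40 + F$
$S{\left(t \right)} = - 4 t \left(-2 + 2 t\right)$ ($S{\left(t \right)} = - 4 \left(\left(\left(2 - 4\right) + t\right) + t\right) t = - 4 \left(\left(-2 + t\right) + t\right) t = - 4 \left(-2 + 2 t\right) t = - 4 t \left(-2 + 2 t\right)$)
$S{\left(153 \right)} - m{\left(r{\left(l{\left(5,1 \right)} \right)} \right)} = 8 \cdot 153 \left(1 - 153\right) - \left(-40 + \left(21 + \left(1^{2}\right)^{2} - 10 \cdot 1^{2}\right)\right) = 8 \cdot 153 \left(1 - 153\right) - \left(-40 + \left(21 + 1^{2} - 10\right)\right) = 8 \cdot 153 \left(-152\right) - \left(-40 + \left(21 + 1 - 10\right)\right) = -186048 - \left(-40 + 12\right) = -186048 - -28 = -186048 + 28 = -186020$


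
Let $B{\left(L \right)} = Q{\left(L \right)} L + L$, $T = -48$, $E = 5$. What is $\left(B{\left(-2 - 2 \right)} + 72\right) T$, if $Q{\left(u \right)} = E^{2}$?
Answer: $1536$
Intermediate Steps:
$Q{\left(u \right)} = 25$ ($Q{\left(u \right)} = 5^{2} = 25$)
$B{\left(L \right)} = 26 L$ ($B{\left(L \right)} = 25 L + L = 26 L$)
$\left(B{\left(-2 - 2 \right)} + 72\right) T = \left(26 \left(-2 - 2\right) + 72\right) \left(-48\right) = \left(26 \left(-4\right) + 72\right) \left(-48\right) = \left(-104 + 72\right) \left(-48\right) = \left(-32\right) \left(-48\right) = 1536$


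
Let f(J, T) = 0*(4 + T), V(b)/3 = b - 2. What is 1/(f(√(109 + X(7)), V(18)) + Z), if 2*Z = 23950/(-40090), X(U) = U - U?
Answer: -8018/2395 ≈ -3.3478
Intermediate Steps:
X(U) = 0
V(b) = -6 + 3*b (V(b) = 3*(b - 2) = 3*(-2 + b) = -6 + 3*b)
Z = -2395/8018 (Z = (23950/(-40090))/2 = (23950*(-1/40090))/2 = (½)*(-2395/4009) = -2395/8018 ≈ -0.29870)
f(J, T) = 0
1/(f(√(109 + X(7)), V(18)) + Z) = 1/(0 - 2395/8018) = 1/(-2395/8018) = -8018/2395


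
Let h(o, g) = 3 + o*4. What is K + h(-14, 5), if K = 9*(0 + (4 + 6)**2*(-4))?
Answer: -3653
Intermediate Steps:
h(o, g) = 3 + 4*o
K = -3600 (K = 9*(0 + 10**2*(-4)) = 9*(0 + 100*(-4)) = 9*(0 - 400) = 9*(-400) = -3600)
K + h(-14, 5) = -3600 + (3 + 4*(-14)) = -3600 + (3 - 56) = -3600 - 53 = -3653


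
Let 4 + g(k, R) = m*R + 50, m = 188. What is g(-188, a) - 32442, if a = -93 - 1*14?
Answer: -52512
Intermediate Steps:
a = -107 (a = -93 - 14 = -107)
g(k, R) = 46 + 188*R (g(k, R) = -4 + (188*R + 50) = -4 + (50 + 188*R) = 46 + 188*R)
g(-188, a) - 32442 = (46 + 188*(-107)) - 32442 = (46 - 20116) - 32442 = -20070 - 32442 = -52512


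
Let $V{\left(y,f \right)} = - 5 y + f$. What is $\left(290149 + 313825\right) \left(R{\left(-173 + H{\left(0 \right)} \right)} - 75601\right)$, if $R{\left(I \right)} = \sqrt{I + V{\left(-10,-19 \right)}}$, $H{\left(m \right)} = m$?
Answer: $-45661038374 + 603974 i \sqrt{142} \approx -4.5661 \cdot 10^{10} + 7.1972 \cdot 10^{6} i$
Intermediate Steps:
$V{\left(y,f \right)} = f - 5 y$
$R{\left(I \right)} = \sqrt{31 + I}$ ($R{\left(I \right)} = \sqrt{I - -31} = \sqrt{I + \left(-19 + 50\right)} = \sqrt{I + 31} = \sqrt{31 + I}$)
$\left(290149 + 313825\right) \left(R{\left(-173 + H{\left(0 \right)} \right)} - 75601\right) = \left(290149 + 313825\right) \left(\sqrt{31 + \left(-173 + 0\right)} - 75601\right) = 603974 \left(\sqrt{31 - 173} - 75601\right) = 603974 \left(\sqrt{-142} - 75601\right) = 603974 \left(i \sqrt{142} - 75601\right) = 603974 \left(-75601 + i \sqrt{142}\right) = -45661038374 + 603974 i \sqrt{142}$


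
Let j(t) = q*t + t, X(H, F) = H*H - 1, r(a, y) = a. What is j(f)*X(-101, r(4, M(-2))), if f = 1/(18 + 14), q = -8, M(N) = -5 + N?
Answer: -8925/4 ≈ -2231.3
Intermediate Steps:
X(H, F) = -1 + H² (X(H, F) = H² - 1 = -1 + H²)
f = 1/32 ≈ 0.031250
j(t) = -7*t (j(t) = -8*t + t = -7*t)
j(f)*X(-101, r(4, M(-2))) = (-7*1/32)*(-1 + (-101)²) = -7*(-1 + 10201)/32 = -7/32*10200 = -8925/4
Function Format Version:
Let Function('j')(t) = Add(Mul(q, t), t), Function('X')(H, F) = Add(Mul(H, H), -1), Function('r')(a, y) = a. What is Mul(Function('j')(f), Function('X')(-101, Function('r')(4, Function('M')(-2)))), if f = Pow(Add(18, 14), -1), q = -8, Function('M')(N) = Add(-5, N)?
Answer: Rational(-8925, 4) ≈ -2231.3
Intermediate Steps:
Function('X')(H, F) = Add(-1, Pow(H, 2)) (Function('X')(H, F) = Add(Pow(H, 2), -1) = Add(-1, Pow(H, 2)))
f = Rational(1, 32) (f = Pow(32, -1) = Rational(1, 32) ≈ 0.031250)
Function('j')(t) = Mul(-7, t) (Function('j')(t) = Add(Mul(-8, t), t) = Mul(-7, t))
Mul(Function('j')(f), Function('X')(-101, Function('r')(4, Function('M')(-2)))) = Mul(Mul(-7, Rational(1, 32)), Add(-1, Pow(-101, 2))) = Mul(Rational(-7, 32), Add(-1, 10201)) = Mul(Rational(-7, 32), 10200) = Rational(-8925, 4)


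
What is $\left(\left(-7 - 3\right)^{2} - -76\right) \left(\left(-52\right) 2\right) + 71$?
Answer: $-18233$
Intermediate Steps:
$\left(\left(-7 - 3\right)^{2} - -76\right) \left(\left(-52\right) 2\right) + 71 = \left(\left(-10\right)^{2} + 76\right) \left(-104\right) + 71 = \left(100 + 76\right) \left(-104\right) + 71 = 176 \left(-104\right) + 71 = -18304 + 71 = -18233$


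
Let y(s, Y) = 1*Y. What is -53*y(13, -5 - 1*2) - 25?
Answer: 346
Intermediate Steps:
y(s, Y) = Y
-53*y(13, -5 - 1*2) - 25 = -53*(-5 - 1*2) - 25 = -53*(-5 - 2) - 25 = -53*(-7) - 25 = 371 - 25 = 346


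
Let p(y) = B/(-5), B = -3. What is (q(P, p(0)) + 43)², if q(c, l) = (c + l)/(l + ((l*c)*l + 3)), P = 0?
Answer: 67081/36 ≈ 1863.4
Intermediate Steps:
p(y) = ⅗ (p(y) = -3/(-5) = -3*(-⅕) = ⅗)
q(c, l) = (c + l)/(3 + l + c*l²) (q(c, l) = (c + l)/(l + ((c*l)*l + 3)) = (c + l)/(l + (c*l² + 3)) = (c + l)/(l + (3 + c*l²)) = (c + l)/(3 + l + c*l²))
(q(P, p(0)) + 43)² = ((0 + ⅗)/(3 + ⅗ + 0*(⅗)²) + 43)² = ((⅗)/(3 + ⅗ + 0*(9/25)) + 43)² = ((⅗)/(3 + ⅗ + 0) + 43)² = ((⅗)/(18/5) + 43)² = ((5/18)*(⅗) + 43)² = (⅙ + 43)² = (259/6)² = 67081/36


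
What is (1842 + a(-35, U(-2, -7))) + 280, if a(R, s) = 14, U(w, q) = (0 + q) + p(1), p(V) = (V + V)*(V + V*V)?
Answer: 2136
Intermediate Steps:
p(V) = 2*V*(V + V²) (p(V) = (2*V)*(V + V²) = 2*V*(V + V²))
U(w, q) = 4 + q (U(w, q) = (0 + q) + 2*1²*(1 + 1) = q + 2*1*2 = q + 4 = 4 + q)
(1842 + a(-35, U(-2, -7))) + 280 = (1842 + 14) + 280 = 1856 + 280 = 2136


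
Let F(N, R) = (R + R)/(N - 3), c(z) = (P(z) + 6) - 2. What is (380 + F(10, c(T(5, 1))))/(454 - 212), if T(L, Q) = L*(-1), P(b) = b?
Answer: 1329/847 ≈ 1.5691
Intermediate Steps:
T(L, Q) = -L
c(z) = 4 + z (c(z) = (z + 6) - 2 = (6 + z) - 2 = 4 + z)
F(N, R) = 2*R/(-3 + N) (F(N, R) = (2*R)/(-3 + N) = 2*R/(-3 + N))
(380 + F(10, c(T(5, 1))))/(454 - 212) = (380 + 2*(4 - 1*5)/(-3 + 10))/(454 - 212) = (380 + 2*(4 - 5)/7)/242 = (380 + 2*(-1)*(⅐))*(1/242) = (380 - 2/7)*(1/242) = (2658/7)*(1/242) = 1329/847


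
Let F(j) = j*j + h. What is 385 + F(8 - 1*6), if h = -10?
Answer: 379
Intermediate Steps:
F(j) = -10 + j² (F(j) = j*j - 10 = j² - 10 = -10 + j²)
385 + F(8 - 1*6) = 385 + (-10 + (8 - 1*6)²) = 385 + (-10 + (8 - 6)²) = 385 + (-10 + 2²) = 385 + (-10 + 4) = 385 - 6 = 379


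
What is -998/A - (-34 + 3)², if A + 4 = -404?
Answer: -195545/204 ≈ -958.55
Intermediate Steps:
A = -408 (A = -4 - 404 = -408)
-998/A - (-34 + 3)² = -998/(-408) - (-34 + 3)² = -998*(-1/408) - 1*(-31)² = 499/204 - 1*961 = 499/204 - 961 = -195545/204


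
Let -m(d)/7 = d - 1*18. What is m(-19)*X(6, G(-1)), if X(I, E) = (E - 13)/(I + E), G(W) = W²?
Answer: -444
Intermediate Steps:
m(d) = 126 - 7*d (m(d) = -7*(d - 1*18) = -7*(d - 18) = -7*(-18 + d) = 126 - 7*d)
X(I, E) = (-13 + E)/(E + I)
m(-19)*X(6, G(-1)) = (126 - 7*(-19))*((-13 + (-1)²)/((-1)² + 6)) = (126 + 133)*((-13 + 1)/(1 + 6)) = 259*(-12/7) = -444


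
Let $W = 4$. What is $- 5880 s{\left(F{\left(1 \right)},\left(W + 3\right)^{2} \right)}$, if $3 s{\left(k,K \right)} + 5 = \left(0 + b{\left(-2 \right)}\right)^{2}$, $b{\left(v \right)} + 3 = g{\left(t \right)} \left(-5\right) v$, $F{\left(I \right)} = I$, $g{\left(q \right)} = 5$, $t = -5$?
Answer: $-4319840$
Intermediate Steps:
$b{\left(v \right)} = -3 - 25 v$ ($b{\left(v \right)} = -3 + 5 \left(-5\right) v = -3 - 25 v$)
$s{\left(k,K \right)} = \frac{2204}{3}$ ($s{\left(k,K \right)} = - \frac{5}{3} + \frac{\left(0 - -47\right)^{2}}{3} = - \frac{5}{3} + \frac{\left(0 + \left(-3 + 50\right)\right)^{2}}{3} = - \frac{5}{3} + \frac{\left(0 + 47\right)^{2}}{3} = - \frac{5}{3} + \frac{47^{2}}{3} = - \frac{5}{3} + \frac{1}{3} \cdot 2209 = - \frac{5}{3} + \frac{2209}{3} = \frac{2204}{3}$)
$- 5880 s{\left(F{\left(1 \right)},\left(W + 3\right)^{2} \right)} = \left(-5880\right) \frac{2204}{3} = -4319840$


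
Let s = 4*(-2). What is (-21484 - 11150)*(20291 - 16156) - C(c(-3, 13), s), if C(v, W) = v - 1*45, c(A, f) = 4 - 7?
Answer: -134941542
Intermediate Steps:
s = -8
c(A, f) = -3
C(v, W) = -45 + v (C(v, W) = v - 45 = -45 + v)
(-21484 - 11150)*(20291 - 16156) - C(c(-3, 13), s) = (-21484 - 11150)*(20291 - 16156) - (-45 - 3) = -32634*4135 - 1*(-48) = -134941590 + 48 = -134941542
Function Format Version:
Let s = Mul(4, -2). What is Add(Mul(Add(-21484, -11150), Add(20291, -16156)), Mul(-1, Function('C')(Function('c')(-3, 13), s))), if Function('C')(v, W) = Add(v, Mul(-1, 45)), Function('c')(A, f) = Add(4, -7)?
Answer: -134941542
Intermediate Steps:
s = -8
Function('c')(A, f) = -3
Function('C')(v, W) = Add(-45, v) (Function('C')(v, W) = Add(v, -45) = Add(-45, v))
Add(Mul(Add(-21484, -11150), Add(20291, -16156)), Mul(-1, Function('C')(Function('c')(-3, 13), s))) = Add(Mul(Add(-21484, -11150), Add(20291, -16156)), Mul(-1, Add(-45, -3))) = Add(Mul(-32634, 4135), Mul(-1, -48)) = Add(-134941590, 48) = -134941542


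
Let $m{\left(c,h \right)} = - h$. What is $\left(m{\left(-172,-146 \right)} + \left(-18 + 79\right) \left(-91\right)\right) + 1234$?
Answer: $-4171$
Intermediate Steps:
$\left(m{\left(-172,-146 \right)} + \left(-18 + 79\right) \left(-91\right)\right) + 1234 = \left(\left(-1\right) \left(-146\right) + \left(-18 + 79\right) \left(-91\right)\right) + 1234 = \left(146 + 61 \left(-91\right)\right) + 1234 = \left(146 - 5551\right) + 1234 = -5405 + 1234 = -4171$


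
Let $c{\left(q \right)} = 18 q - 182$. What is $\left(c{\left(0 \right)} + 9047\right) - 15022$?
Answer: $-6157$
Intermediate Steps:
$c{\left(q \right)} = -182 + 18 q$
$\left(c{\left(0 \right)} + 9047\right) - 15022 = \left(\left(-182 + 18 \cdot 0\right) + 9047\right) - 15022 = \left(\left(-182 + 0\right) + 9047\right) - 15022 = \left(-182 + 9047\right) - 15022 = 8865 - 15022 = -6157$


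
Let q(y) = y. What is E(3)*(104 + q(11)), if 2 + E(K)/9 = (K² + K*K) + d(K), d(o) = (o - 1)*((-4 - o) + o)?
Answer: 8280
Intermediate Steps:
d(o) = 4 - 4*o (d(o) = (-1 + o)*(-4) = 4 - 4*o)
E(K) = 18 - 36*K + 18*K² (E(K) = -18 + 9*((K² + K*K) + (4 - 4*K)) = -18 + 9*((K² + K²) + (4 - 4*K)) = -18 + 9*(2*K² + (4 - 4*K)) = -18 + 9*(4 - 4*K + 2*K²) = -18 + (36 - 36*K + 18*K²) = 18 - 36*K + 18*K²)
E(3)*(104 + q(11)) = (18 - 36*3 + 18*3²)*(104 + 11) = (18 - 108 + 18*9)*115 = (18 - 108 + 162)*115 = 72*115 = 8280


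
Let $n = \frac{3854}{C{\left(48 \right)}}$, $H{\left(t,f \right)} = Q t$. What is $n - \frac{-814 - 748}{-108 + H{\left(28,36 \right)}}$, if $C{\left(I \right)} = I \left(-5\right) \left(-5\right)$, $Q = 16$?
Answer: $\frac{79619}{10200} \approx 7.8058$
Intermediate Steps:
$H{\left(t,f \right)} = 16 t$
$C{\left(I \right)} = 25 I$ ($C{\left(I \right)} = - 5 I \left(-5\right) = 25 I$)
$n = \frac{1927}{600}$ ($n = \frac{3854}{25 \cdot 48} = \frac{3854}{1200} = 3854 \cdot \frac{1}{1200} = \frac{1927}{600} \approx 3.2117$)
$n - \frac{-814 - 748}{-108 + H{\left(28,36 \right)}} = \frac{1927}{600} - \frac{-814 - 748}{-108 + 16 \cdot 28} = \frac{1927}{600} - - \frac{1562}{-108 + 448} = \frac{1927}{600} - - \frac{1562}{340} = \frac{1927}{600} - \left(-1562\right) \frac{1}{340} = \frac{1927}{600} - - \frac{781}{170} = \frac{1927}{600} + \frac{781}{170} = \frac{79619}{10200}$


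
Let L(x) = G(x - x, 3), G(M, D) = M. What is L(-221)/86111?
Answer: 0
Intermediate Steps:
L(x) = 0 (L(x) = x - x = 0)
L(-221)/86111 = 0/86111 = 0*(1/86111) = 0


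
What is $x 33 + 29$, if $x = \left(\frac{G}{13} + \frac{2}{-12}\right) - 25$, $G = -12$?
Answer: $- \frac{21631}{26} \approx -831.96$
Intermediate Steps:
$x = - \frac{2035}{78}$ ($x = \left(- \frac{12}{13} + \frac{2}{-12}\right) - 25 = \left(\left(-12\right) \frac{1}{13} + 2 \left(- \frac{1}{12}\right)\right) - 25 = \left(- \frac{12}{13} - \frac{1}{6}\right) - 25 = - \frac{85}{78} - 25 = - \frac{2035}{78} \approx -26.09$)
$x 33 + 29 = \left(- \frac{2035}{78}\right) 33 + 29 = - \frac{22385}{26} + 29 = - \frac{21631}{26}$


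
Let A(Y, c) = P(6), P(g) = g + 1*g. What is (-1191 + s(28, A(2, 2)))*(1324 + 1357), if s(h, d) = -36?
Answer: -3289587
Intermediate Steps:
P(g) = 2*g (P(g) = g + g = 2*g)
A(Y, c) = 12 (A(Y, c) = 2*6 = 12)
(-1191 + s(28, A(2, 2)))*(1324 + 1357) = (-1191 - 36)*(1324 + 1357) = -1227*2681 = -3289587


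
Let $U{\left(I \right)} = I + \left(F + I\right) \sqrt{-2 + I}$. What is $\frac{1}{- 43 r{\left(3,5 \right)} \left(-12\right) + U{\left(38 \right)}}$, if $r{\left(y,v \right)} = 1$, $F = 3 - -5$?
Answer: $\frac{1}{830} \approx 0.0012048$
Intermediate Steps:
$F = 8$ ($F = 3 + 5 = 8$)
$U{\left(I \right)} = I + \sqrt{-2 + I} \left(8 + I\right)$ ($U{\left(I \right)} = I + \left(8 + I\right) \sqrt{-2 + I} = I + \sqrt{-2 + I} \left(8 + I\right)$)
$\frac{1}{- 43 r{\left(3,5 \right)} \left(-12\right) + U{\left(38 \right)}} = \frac{1}{\left(-43\right) 1 \left(-12\right) + \left(38 + 8 \sqrt{-2 + 38} + 38 \sqrt{-2 + 38}\right)} = \frac{1}{\left(-43\right) \left(-12\right) + \left(38 + 8 \sqrt{36} + 38 \sqrt{36}\right)} = \frac{1}{516 + \left(38 + 8 \cdot 6 + 38 \cdot 6\right)} = \frac{1}{516 + \left(38 + 48 + 228\right)} = \frac{1}{516 + 314} = \frac{1}{830}$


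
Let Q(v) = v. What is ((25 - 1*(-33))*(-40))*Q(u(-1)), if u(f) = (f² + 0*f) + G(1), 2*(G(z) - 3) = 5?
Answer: -15080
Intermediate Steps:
G(z) = 11/2 (G(z) = 3 + (½)*5 = 3 + 5/2 = 11/2)
u(f) = 11/2 + f² (u(f) = (f² + 0*f) + 11/2 = (f² + 0) + 11/2 = f² + 11/2 = 11/2 + f²)
((25 - 1*(-33))*(-40))*Q(u(-1)) = ((25 - 1*(-33))*(-40))*(11/2 + (-1)²) = ((25 + 33)*(-40))*(11/2 + 1) = (58*(-40))*(13/2) = -2320*13/2 = -15080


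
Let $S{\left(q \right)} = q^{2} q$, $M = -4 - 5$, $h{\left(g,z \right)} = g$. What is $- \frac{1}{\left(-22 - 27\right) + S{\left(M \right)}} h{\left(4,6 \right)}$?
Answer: $\frac{2}{389} \approx 0.0051414$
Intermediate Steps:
$M = -9$ ($M = -4 - 5 = -9$)
$S{\left(q \right)} = q^{3}$
$- \frac{1}{\left(-22 - 27\right) + S{\left(M \right)}} h{\left(4,6 \right)} = - \frac{1}{\left(-22 - 27\right) + \left(-9\right)^{3}} \cdot 4 = - \frac{1}{-49 - 729} \cdot 4 = - \frac{1}{-778} \cdot 4 = \left(-1\right) \left(- \frac{1}{778}\right) 4 = \frac{1}{778} \cdot 4 = \frac{2}{389}$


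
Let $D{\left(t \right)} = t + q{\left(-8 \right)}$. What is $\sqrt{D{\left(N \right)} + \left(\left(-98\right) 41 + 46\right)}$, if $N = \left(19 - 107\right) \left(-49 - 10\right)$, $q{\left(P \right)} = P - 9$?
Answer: $\sqrt{1203} \approx 34.684$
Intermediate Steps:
$q{\left(P \right)} = -9 + P$
$N = 5192$ ($N = \left(-88\right) \left(-59\right) = 5192$)
$D{\left(t \right)} = -17 + t$ ($D{\left(t \right)} = t - 17 = -17 + t$)
$\sqrt{D{\left(N \right)} + \left(\left(-98\right) 41 + 46\right)} = \sqrt{\left(-17 + 5192\right) + \left(\left(-98\right) 41 + 46\right)} = \sqrt{5175 + \left(-4018 + 46\right)} = \sqrt{5175 - 3972} = \sqrt{1203}$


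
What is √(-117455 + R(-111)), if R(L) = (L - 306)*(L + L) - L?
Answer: I*√24770 ≈ 157.38*I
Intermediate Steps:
R(L) = -L + 2*L*(-306 + L) (R(L) = (-306 + L)*(2*L) - L = 2*L*(-306 + L) - L = -L + 2*L*(-306 + L))
√(-117455 + R(-111)) = √(-117455 - 111*(-613 + 2*(-111))) = √(-117455 - 111*(-613 - 222)) = √(-117455 - 111*(-835)) = √(-117455 + 92685) = √(-24770) = I*√24770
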